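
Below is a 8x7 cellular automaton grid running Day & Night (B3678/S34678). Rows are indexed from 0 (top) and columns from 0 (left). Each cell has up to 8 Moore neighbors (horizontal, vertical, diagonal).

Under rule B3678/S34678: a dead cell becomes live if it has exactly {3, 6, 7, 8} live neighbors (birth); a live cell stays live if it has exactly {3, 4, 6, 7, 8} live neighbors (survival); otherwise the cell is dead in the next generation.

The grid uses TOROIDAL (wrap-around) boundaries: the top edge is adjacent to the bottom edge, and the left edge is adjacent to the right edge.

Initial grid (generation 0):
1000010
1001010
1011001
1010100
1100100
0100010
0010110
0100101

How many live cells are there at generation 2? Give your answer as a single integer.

Simulating step by step:
Generation 0 (given above): 23 live cells
Generation 1: 37 live cells
1100010
1010001
1011011
1110010
1111011
1111011
1101111
1001101
Generation 2: 43 live cells
0111111
0111101
0111111
1110011
1111011
1110111
1010111
1001011
Population at generation 2: 43

Answer: 43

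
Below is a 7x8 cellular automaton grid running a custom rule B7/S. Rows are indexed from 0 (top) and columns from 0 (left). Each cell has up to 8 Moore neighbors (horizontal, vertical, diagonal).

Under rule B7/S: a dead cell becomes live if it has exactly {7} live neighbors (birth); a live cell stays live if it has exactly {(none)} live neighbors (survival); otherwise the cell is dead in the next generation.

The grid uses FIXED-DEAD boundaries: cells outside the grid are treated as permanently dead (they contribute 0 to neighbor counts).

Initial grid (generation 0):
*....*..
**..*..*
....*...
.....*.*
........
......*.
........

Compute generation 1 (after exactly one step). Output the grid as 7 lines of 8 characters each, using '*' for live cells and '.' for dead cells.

Answer: ........
........
........
........
........
........
........

Derivation:
Simulating step by step:
Generation 0 (given above): 10 live cells
Generation 1: 0 live cells
(generation 1 grid is the final answer)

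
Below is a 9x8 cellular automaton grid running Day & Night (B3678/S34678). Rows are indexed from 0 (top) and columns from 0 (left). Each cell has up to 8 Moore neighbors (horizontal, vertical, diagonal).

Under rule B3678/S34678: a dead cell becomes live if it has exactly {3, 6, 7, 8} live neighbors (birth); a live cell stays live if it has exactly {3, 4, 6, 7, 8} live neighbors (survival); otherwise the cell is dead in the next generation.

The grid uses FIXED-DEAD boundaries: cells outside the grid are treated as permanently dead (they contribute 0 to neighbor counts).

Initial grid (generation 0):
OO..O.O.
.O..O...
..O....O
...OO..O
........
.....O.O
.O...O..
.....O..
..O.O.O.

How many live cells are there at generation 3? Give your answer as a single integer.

Answer: 6

Derivation:
Simulating step by step:
Generation 0 (given above): 19 live cells
Generation 1: 15 live cells
.....O..
OOOO.O..
....O...
........
....O.O.
......O.
....O...
....OOO.
.....O..
Generation 2: 14 live cells
.OO.O...
........
.OOO....
.....O..
.....O..
........
......O.
....OO..
....OOO.
Generation 3: 6 live cells
........
........
........
..O.O...
........
........
.....O..
....O...
....OO..
Population at generation 3: 6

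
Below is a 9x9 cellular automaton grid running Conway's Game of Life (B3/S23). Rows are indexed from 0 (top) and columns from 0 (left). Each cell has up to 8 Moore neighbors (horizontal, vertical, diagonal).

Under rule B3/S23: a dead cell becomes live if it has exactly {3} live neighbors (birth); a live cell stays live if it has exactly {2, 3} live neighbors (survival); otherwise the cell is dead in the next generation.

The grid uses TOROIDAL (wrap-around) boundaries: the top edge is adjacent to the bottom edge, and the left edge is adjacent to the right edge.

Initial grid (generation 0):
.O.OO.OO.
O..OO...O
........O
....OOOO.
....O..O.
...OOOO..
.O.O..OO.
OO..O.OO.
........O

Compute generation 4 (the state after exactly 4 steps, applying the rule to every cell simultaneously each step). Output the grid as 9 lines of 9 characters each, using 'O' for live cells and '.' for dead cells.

Simulating step by step:
Generation 0 (given above): 30 live cells
Generation 1: 37 live cells
..OOOO.O.
O.OOOO..O
O..O..O.O
....OOOOO
.......O.
..OO.....
OO.O....O
OOO..OO..
.OOOO...O
Generation 2: 25 live cells
......OO.
O........
.OO......
O...OO...
...OOO.OO
OOOO....O
...OO...O
.....O.O.
.......OO
Generation 3: 25 live cells
......OO.
.O.......
OO.......
OOO..OO.O
.....OOO.
.O...O...
.O.OO..OO
....O.OO.
........O
Generation 4: 28 live cells
(generation 4 grid is the final answer)

Answer: .......O.
OO.......
........O
..O..O..O
..O.O..OO
O.O..O..O
O.OOO..OO
O..OOOO..
.....O..O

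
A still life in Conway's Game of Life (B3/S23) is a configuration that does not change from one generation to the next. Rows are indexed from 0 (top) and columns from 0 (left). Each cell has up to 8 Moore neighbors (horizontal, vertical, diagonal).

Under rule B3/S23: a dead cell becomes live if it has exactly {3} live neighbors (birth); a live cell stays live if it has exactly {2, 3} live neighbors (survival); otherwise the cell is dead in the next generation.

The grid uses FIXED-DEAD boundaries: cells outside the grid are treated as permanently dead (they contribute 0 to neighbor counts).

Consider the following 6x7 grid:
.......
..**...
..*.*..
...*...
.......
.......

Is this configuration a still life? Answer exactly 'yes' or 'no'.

Answer: yes

Derivation:
Compute generation 1 and compare to generation 0 (given above):
Generation 1:
.......
..**...
..*.*..
...*...
.......
.......
The grids are IDENTICAL -> still life.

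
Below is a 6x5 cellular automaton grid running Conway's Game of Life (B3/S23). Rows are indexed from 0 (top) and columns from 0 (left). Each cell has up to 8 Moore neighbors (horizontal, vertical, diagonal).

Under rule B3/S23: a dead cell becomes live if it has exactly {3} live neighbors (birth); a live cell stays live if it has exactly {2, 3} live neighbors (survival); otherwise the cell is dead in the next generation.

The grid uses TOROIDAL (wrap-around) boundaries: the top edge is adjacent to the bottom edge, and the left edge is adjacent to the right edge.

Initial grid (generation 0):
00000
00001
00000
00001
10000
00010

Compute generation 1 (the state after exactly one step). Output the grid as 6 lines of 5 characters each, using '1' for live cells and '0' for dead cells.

Simulating step by step:
Generation 0 (given above): 4 live cells
Generation 1: 1 live cells
(generation 1 grid is the final answer)

Answer: 00000
00000
00000
00000
00001
00000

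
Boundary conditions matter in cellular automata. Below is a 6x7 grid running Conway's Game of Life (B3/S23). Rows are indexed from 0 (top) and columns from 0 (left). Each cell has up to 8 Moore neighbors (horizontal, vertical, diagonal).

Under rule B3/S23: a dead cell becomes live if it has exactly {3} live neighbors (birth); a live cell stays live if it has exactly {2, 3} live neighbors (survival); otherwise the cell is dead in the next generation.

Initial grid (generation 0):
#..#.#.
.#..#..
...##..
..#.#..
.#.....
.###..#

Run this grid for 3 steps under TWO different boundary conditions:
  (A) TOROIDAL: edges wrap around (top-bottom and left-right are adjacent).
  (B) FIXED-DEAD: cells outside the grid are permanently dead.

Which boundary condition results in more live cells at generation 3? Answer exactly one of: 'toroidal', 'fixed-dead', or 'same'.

Answer: toroidal

Derivation:
Under TOROIDAL boundary, generation 3:
#..##..
....#..
....##.
#.#....
##....#
...#.##
Population = 14

Under FIXED-DEAD boundary, generation 3:
.......
....##.
.##...#
#....#.
#..##..
.##....
Population = 12

Comparison: toroidal=14, fixed-dead=12 -> toroidal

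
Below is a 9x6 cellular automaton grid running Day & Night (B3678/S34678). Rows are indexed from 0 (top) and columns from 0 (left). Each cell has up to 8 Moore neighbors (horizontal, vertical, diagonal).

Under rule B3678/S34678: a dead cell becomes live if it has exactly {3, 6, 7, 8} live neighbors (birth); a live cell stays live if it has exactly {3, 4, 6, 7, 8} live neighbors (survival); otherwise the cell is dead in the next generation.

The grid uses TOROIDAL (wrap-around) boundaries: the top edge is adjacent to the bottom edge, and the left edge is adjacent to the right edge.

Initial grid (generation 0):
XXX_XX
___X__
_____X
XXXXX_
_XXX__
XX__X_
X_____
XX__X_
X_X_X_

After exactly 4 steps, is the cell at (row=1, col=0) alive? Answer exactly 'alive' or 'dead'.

Simulating step by step:
Generation 0 (given above): 25 live cells
Generation 1: 28 live cells
XXX_XX
_XX___
XX____
XX_XXX
_XX___
XX_X_X
X_____
XX_X__
_XX_XX
Generation 2: 20 live cells
_X__XX
XXXX__
___XX_
_____X
X_____
XX____
____X_
XX__X_
XX__X_
Generation 3: 25 live cells
X___XX
XXXX__
XX_XXX
____X_
XX___X
_____X
______
XX_X__
_XXXXX
Generation 4: 30 live cells
_XXX__
X_XXXX
XX_XXX
X_XXXX
X___XX
______
X_____
XX_X_X
XXXX__

Cell (1,0) at generation 4: 1 -> alive

Answer: alive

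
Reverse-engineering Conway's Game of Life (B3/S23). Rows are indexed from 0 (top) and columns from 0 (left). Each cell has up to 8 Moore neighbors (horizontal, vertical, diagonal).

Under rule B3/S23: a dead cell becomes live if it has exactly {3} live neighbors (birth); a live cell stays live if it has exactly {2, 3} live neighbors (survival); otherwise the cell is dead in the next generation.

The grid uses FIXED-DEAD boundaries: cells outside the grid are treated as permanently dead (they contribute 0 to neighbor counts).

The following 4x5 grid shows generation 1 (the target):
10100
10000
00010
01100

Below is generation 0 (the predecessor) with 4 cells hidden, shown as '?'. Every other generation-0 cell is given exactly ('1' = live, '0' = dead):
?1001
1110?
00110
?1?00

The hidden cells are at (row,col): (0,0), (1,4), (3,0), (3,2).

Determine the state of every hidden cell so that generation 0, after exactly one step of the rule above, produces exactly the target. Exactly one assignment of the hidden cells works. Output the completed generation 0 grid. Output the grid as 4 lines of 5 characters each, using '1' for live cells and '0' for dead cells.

Hidden generation-0 cells (in order): (0,0), (1,4), (3,0), (3,2).
A hidden cell only influences target cells in its own 3x3 neighborhood. Try each of the 2^4 = 16 assignments, step the completed generation 0 forward once under B3/S23, and compare with the target:
  (0,0)=0 (1,4)=0 (3,0)=0 (3,2)=0 -> step gives (0,1)='1' but target has '0' -> reject
  (0,0)=0 (1,4)=0 (3,0)=0 (3,2)=1 -> step gives (0,1)='1' but target has '0' -> reject
  (0,0)=0 (1,4)=0 (3,0)=1 (3,2)=0 -> step gives (0,1)='1' but target has '0' -> reject
  (0,0)=0 (1,4)=0 (3,0)=1 (3,2)=1 -> step gives (0,1)='1' but target has '0' -> reject
  (0,0)=0 (1,4)=1 (3,0)=0 (3,2)=0 -> step gives (0,1)='1' but target has '0' -> reject
  (0,0)=0 (1,4)=1 (3,0)=0 (3,2)=1 -> step gives (0,1)='1' but target has '0' -> reject
  (0,0)=0 (1,4)=1 (3,0)=1 (3,2)=0 -> step gives (0,1)='1' but target has '0' -> reject
  (0,0)=0 (1,4)=1 (3,0)=1 (3,2)=1 -> step gives (0,1)='1' but target has '0' -> reject
  (0,0)=1 (1,4)=0 (3,0)=0 (3,2)=0 -> step gives (2,0)='1' but target has '0' -> reject
  (0,0)=1 (1,4)=0 (3,0)=0 (3,2)=1 -> step gives (2,0)='1' but target has '0' -> reject
  (0,0)=1 (1,4)=0 (3,0)=1 (3,2)=0 -> step reproduces the target at every cell -> ACCEPT
  (0,0)=1 (1,4)=0 (3,0)=1 (3,2)=1 -> step gives (3,3)='1' but target has '0' -> reject
  (0,0)=1 (1,4)=1 (3,0)=0 (3,2)=0 -> step gives (0,3)='1' but target has '0' -> reject
  (0,0)=1 (1,4)=1 (3,0)=0 (3,2)=1 -> step gives (0,3)='1' but target has '0' -> reject
  (0,0)=1 (1,4)=1 (3,0)=1 (3,2)=0 -> step gives (0,3)='1' but target has '0' -> reject
  (0,0)=1 (1,4)=1 (3,0)=1 (3,2)=1 -> step gives (0,3)='1' but target has '0' -> reject
Unique solution: (0,0)=live, (1,4)=dead, (3,0)=live, (3,2)=dead.
Check: live-neighbor counts of every cell in the completed generation 0:
34320
35442
46421
12321
Applying B3/S23 to generation 0 with these counts gives:
10100
10000
00010
01100
which matches the target exactly.

Answer: 11001
11100
00110
11000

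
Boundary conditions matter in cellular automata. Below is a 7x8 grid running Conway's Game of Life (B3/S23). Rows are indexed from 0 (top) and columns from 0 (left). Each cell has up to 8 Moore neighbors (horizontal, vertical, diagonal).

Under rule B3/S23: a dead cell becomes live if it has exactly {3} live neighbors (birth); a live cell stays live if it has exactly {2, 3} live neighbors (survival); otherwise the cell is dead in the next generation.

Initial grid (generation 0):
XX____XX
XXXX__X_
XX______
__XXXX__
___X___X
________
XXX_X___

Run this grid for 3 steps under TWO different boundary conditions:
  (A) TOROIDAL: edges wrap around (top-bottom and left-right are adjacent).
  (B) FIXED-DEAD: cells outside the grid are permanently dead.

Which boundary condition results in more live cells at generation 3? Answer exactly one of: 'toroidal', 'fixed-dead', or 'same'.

Under TOROIDAL boundary, generation 3:
________
___X____
XX_XXXX_
XX__X___
________
________
________
Population = 10

Under FIXED-DEAD boundary, generation 3:
______XX
__XX___X
_XXX__X_
_X__X___
__X_____
__X_____
__X_____
Population = 14

Comparison: toroidal=10, fixed-dead=14 -> fixed-dead

Answer: fixed-dead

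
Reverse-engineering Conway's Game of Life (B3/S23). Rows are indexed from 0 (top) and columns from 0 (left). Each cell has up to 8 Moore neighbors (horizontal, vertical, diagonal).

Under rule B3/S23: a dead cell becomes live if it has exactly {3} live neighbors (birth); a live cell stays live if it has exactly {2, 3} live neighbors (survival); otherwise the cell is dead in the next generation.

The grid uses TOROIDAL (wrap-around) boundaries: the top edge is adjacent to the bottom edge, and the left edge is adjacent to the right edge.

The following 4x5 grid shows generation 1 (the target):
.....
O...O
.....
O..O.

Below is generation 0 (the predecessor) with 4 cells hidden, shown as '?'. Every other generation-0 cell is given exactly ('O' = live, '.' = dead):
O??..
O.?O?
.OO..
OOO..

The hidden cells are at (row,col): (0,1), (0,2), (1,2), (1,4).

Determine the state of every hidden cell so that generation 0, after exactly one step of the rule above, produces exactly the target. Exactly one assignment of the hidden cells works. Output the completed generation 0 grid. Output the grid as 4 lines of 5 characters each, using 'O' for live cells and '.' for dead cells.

Answer: O.O..
O.OOO
.OO..
OOO..

Derivation:
Hidden generation-0 cells (in order): (0,1), (0,2), (1,2), (1,4).
A hidden cell only influences target cells in its own 3x3 neighborhood. Try each of the 2^4 = 16 assignments, step the completed generation 0 forward once under B3/S23, and compare with the target:
  (0,1)=. (0,2)=. (1,2)=. (1,4)=. -> step gives (0,0)='O' but target has '.' -> reject
  (0,1)=. (0,2)=. (1,2)=. (1,4)=O -> step gives (0,2)='O' but target has '.' -> reject
  (0,1)=. (0,2)=. (1,2)=O (1,4)=. -> step gives (0,0)='O' but target has '.' -> reject
  (0,1)=. (0,2)=. (1,2)=O (1,4)=O -> step gives (1,2)='O' but target has '.' -> reject
  (0,1)=. (0,2)=O (1,2)=. (1,4)=. -> step gives (0,0)='O' but target has '.' -> reject
  (0,1)=. (0,2)=O (1,2)=. (1,4)=O -> step gives (0,2)='O' but target has '.' -> reject
  (0,1)=. (0,2)=O (1,2)=O (1,4)=. -> step gives (0,0)='O' but target has '.' -> reject
  (0,1)=. (0,2)=O (1,2)=O (1,4)=O -> step reproduces the target at every cell -> ACCEPT
  (0,1)=O (0,2)=. (1,2)=. (1,4)=. -> step gives (2,3)='O' but target has '.' -> reject
  (0,1)=O (0,2)=. (1,2)=. (1,4)=O -> step gives (0,3)='O' but target has '.' -> reject
  (0,1)=O (0,2)=. (1,2)=O (1,4)=. -> step gives (0,3)='O' but target has '.' -> reject
  (0,1)=O (0,2)=. (1,2)=O (1,4)=O -> step gives (1,0)='.' but target has 'O' -> reject
  (0,1)=O (0,2)=O (1,2)=. (1,4)=. -> step gives (0,3)='O' but target has '.' -> reject
  (0,1)=O (0,2)=O (1,2)=. (1,4)=O -> step gives (1,0)='.' but target has 'O' -> reject
  (0,1)=O (0,2)=O (1,2)=O (1,4)=. -> step gives (1,3)='O' but target has '.' -> reject
  (0,1)=O (0,2)=O (1,2)=O (1,4)=O -> step gives (1,0)='.' but target has 'O' -> reject
Unique solution: (0,1)=dead, (0,2)=live, (1,2)=live, (1,4)=live.
Check: live-neighbor counts of every cell in the completed generation 0:
47455
36443
56554
36432
Applying B3/S23 to generation 0 with these counts gives:
.....
O...O
.....
O..O.
which matches the target exactly.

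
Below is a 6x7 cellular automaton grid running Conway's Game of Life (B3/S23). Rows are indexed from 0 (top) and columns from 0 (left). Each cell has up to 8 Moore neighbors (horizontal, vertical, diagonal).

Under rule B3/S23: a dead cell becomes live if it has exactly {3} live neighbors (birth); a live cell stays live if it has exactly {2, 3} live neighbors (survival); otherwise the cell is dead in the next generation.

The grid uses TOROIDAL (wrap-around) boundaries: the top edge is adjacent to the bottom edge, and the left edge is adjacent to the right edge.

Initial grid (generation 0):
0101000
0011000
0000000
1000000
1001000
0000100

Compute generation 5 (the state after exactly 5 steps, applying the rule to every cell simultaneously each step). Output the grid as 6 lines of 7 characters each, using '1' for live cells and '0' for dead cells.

Answer: 0100010
0010100
0001000
0000000
0001000
0010100

Derivation:
Simulating step by step:
Generation 0 (given above): 8 live cells
Generation 1: 7 live cells
0001100
0011000
0000000
0000000
0000000
0011100
Generation 2: 6 live cells
0000000
0011100
0000000
0000000
0001000
0010100
Generation 3: 6 live cells
0010100
0001000
0001000
0000000
0001000
0001000
Generation 4: 8 live cells
0010100
0011100
0000000
0000000
0000000
0011100
Generation 5: 8 live cells
(generation 5 grid is the final answer)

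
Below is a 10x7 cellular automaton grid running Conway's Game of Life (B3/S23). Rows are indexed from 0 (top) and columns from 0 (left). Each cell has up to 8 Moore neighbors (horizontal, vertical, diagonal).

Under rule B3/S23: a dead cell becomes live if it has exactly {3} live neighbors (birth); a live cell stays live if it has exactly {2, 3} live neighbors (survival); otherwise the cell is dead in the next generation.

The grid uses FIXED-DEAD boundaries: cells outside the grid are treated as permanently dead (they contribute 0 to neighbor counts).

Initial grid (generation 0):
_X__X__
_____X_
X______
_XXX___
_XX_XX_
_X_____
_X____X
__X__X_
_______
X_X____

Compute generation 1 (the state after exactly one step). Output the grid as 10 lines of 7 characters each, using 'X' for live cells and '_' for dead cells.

Simulating step by step:
Generation 0 (given above): 18 live cells
Generation 1: 13 live cells
(generation 1 grid is the final answer)

Answer: _______
_______
_XX____
X__XX__
X___X__
XX___X_
_XX____
_______
_X_____
_______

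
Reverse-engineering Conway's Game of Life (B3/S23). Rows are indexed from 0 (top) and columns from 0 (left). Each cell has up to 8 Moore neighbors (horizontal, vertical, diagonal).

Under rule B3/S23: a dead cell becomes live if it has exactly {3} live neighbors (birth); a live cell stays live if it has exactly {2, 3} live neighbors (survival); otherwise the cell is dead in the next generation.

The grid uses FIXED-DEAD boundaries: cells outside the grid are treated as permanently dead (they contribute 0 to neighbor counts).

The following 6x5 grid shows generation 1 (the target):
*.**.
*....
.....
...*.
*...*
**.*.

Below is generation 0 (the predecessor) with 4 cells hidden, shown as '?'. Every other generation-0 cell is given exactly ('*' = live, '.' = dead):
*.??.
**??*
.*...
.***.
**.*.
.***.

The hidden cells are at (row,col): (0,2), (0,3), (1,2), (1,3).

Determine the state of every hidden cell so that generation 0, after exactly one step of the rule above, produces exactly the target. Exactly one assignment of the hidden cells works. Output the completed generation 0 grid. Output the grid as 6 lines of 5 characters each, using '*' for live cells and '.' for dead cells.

Hidden generation-0 cells (in order): (0,2), (0,3), (1,2), (1,3).
A hidden cell only influences target cells in its own 3x3 neighborhood. Try each of the 2^4 = 16 assignments, step the completed generation 0 forward once under B3/S23, and compare with the target:
  (0,2)=. (0,3)=. (1,2)=. (1,3)=. -> step gives (0,1)='*' but target has '.' -> reject
  (0,2)=. (0,3)=. (1,2)=. (1,3)=* -> step gives (0,1)='*' but target has '.' -> reject
  (0,2)=. (0,3)=. (1,2)=* (1,3)=. -> step gives (0,2)='.' but target has '*' -> reject
  (0,2)=. (0,3)=. (1,2)=* (1,3)=* -> step gives (1,2)='*' but target has '.' -> reject
  (0,2)=. (0,3)=* (1,2)=. (1,3)=. -> step gives (0,1)='*' but target has '.' -> reject
  (0,2)=. (0,3)=* (1,2)=. (1,3)=* -> step gives (0,1)='*' but target has '.' -> reject
  (0,2)=. (0,3)=* (1,2)=* (1,3)=. -> step gives (1,2)='*' but target has '.' -> reject
  (0,2)=. (0,3)=* (1,2)=* (1,3)=* -> step gives (0,2)='.' but target has '*' -> reject
  (0,2)=* (0,3)=. (1,2)=. (1,3)=. -> step gives (0,2)='.' but target has '*' -> reject
  (0,2)=* (0,3)=. (1,2)=. (1,3)=* -> step gives (1,3)='*' but target has '.' -> reject
  (0,2)=* (0,3)=. (1,2)=* (1,3)=. -> step gives (1,2)='*' but target has '.' -> reject
  (0,2)=* (0,3)=. (1,2)=* (1,3)=* -> step gives (0,3)='.' but target has '*' -> reject
  (0,2)=* (0,3)=* (1,2)=. (1,3)=. -> step gives (1,3)='*' but target has '.' -> reject
  (0,2)=* (0,3)=* (1,2)=. (1,3)=* -> step gives (0,4)='*' but target has '.' -> reject
  (0,2)=* (0,3)=* (1,2)=* (1,3)=. -> step reproduces the target at every cell -> ACCEPT
  (0,2)=* (0,3)=* (1,2)=* (1,3)=* -> step gives (0,2)='.' but target has '*' -> reject
Unique solution: (0,2)=live, (0,3)=live, (1,2)=live, (1,3)=dead.
Check: live-neighbor counts of every cell in the completed generation 0:
25332
35441
45642
44522
35843
33422
Applying B3/S23 to generation 0 with these counts gives:
*.**.
*....
.....
...*.
*...*
**.*.
which matches the target exactly.

Answer: *.**.
***.*
.*...
.***.
**.*.
.***.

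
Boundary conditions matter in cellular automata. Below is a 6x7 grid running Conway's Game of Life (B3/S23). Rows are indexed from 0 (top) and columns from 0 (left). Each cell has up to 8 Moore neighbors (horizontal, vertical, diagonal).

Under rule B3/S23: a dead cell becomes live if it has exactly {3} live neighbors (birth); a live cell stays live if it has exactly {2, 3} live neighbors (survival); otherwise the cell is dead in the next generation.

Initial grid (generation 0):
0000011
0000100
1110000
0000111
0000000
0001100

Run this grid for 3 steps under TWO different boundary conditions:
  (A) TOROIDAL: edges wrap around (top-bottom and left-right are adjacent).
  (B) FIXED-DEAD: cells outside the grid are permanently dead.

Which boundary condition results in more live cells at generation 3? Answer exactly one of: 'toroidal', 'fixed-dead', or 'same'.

Under TOROIDAL boundary, generation 3:
0010100
0000000
0001100
0000100
0010001
0000001
Population = 8

Under FIXED-DEAD boundary, generation 3:
0000000
0100110
0111110
0000100
0000000
0000000
Population = 9

Comparison: toroidal=8, fixed-dead=9 -> fixed-dead

Answer: fixed-dead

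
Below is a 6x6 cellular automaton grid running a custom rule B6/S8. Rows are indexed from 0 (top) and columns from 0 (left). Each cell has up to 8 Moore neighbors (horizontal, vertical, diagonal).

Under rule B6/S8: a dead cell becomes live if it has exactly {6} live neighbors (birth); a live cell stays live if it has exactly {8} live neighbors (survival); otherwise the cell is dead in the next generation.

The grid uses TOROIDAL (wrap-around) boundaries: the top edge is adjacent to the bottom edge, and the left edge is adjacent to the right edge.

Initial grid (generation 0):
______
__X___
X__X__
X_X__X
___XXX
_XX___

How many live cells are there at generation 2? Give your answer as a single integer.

Answer: 0

Derivation:
Simulating step by step:
Generation 0 (given above): 11 live cells
Generation 1: 0 live cells
______
______
______
______
______
______
Generation 2: 0 live cells
______
______
______
______
______
______
Population at generation 2: 0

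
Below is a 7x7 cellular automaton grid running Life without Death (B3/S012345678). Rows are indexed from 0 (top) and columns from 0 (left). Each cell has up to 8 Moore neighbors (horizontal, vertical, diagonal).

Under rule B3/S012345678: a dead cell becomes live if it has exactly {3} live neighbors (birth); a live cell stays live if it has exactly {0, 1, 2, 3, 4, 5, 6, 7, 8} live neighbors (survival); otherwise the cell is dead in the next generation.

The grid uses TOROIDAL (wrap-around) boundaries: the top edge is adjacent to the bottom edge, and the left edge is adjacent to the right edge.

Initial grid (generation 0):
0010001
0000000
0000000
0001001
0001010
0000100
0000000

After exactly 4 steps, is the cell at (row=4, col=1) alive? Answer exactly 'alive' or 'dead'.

Answer: dead

Derivation:
Simulating step by step:
Generation 0 (given above): 7 live cells
Generation 1: 8 live cells
0010001
0000000
0000000
0001101
0001010
0000100
0000000
Generation 2: 9 live cells
0010001
0000000
0000000
0001111
0001010
0000100
0000000
Generation 3: 12 live cells
0010001
0000000
0000110
0001111
0001011
0000100
0000000
Generation 4: 16 live cells
0010001
0000010
0001111
0001111
0001011
0000110
0000000

Cell (4,1) at generation 4: 0 -> dead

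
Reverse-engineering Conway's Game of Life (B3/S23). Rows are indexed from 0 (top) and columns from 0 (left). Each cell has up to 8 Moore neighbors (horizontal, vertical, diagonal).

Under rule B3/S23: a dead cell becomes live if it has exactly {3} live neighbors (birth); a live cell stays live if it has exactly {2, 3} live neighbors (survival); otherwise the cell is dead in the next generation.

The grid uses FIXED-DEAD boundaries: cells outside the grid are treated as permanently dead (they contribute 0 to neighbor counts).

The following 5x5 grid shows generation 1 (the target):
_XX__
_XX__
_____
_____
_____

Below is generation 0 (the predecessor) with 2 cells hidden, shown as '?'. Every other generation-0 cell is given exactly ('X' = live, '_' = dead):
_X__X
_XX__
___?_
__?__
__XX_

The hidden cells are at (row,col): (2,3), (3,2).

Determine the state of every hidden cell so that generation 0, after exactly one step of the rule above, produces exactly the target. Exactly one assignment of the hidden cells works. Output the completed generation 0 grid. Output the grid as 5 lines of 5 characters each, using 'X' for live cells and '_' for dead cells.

Hidden generation-0 cells (in order): (2,3), (3,2).
A hidden cell only influences target cells in its own 3x3 neighborhood. Try each of the 2^2 = 4 assignments, step the completed generation 0 forward once under B3/S23, and compare with the target:
  (2,3)=_ (3,2)=_ -> step reproduces the target at every cell -> ACCEPT
  (2,3)=_ (3,2)=X -> step gives (2,1)='X' but target has '_' -> reject
  (2,3)=X (3,2)=_ -> step gives (1,3)='X' but target has '_' -> reject
  (2,3)=X (3,2)=X -> step gives (1,3)='X' but target has '_' -> reject
Unique solution: (2,3)=dead, (3,2)=dead.
Check: live-neighbor counts of every cell in the completed generation 0:
22320
22221
12210
01221
01111
Applying B3/S23 to generation 0 with these counts gives:
_XX__
_XX__
_____
_____
_____
which matches the target exactly.

Answer: _X__X
_XX__
_____
_____
__XX_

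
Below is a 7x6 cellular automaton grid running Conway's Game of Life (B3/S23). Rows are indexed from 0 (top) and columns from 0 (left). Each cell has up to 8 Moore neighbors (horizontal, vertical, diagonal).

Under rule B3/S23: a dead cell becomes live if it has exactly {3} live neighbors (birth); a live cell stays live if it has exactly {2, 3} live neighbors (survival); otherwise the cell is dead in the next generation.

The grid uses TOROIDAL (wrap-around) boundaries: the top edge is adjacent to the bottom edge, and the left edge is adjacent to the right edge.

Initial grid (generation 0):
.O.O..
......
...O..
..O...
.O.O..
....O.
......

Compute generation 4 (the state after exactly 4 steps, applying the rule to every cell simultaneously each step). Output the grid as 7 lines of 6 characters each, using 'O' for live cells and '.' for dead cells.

Simulating step by step:
Generation 0 (given above): 7 live cells
Generation 1: 5 live cells
......
..O...
......
..OO..
..OO..
......
......
Generation 2: 6 live cells
......
......
..OO..
..OO..
..OO..
......
......
Generation 3: 6 live cells
......
......
..OO..
.O..O.
..OO..
......
......
Generation 4: 6 live cells
(generation 4 grid is the final answer)

Answer: ......
......
..OO..
.O..O.
..OO..
......
......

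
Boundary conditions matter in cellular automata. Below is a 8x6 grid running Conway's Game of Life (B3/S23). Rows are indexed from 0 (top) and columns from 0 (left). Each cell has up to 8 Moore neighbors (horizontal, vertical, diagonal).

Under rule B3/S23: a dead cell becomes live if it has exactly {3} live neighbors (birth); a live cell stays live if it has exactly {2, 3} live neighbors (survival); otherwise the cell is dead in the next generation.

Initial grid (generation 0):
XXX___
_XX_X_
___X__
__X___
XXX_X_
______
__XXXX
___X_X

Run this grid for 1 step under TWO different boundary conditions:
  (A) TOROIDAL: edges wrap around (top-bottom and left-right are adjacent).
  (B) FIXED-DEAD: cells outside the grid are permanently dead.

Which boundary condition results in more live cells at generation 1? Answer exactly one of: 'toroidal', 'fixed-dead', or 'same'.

Under TOROIDAL boundary, generation 1:
X___XX
X_____
_X_X__
__X___
_XXX__
X_____
__XX_X
_____X
Population = 15

Under FIXED-DEAD boundary, generation 1:
X_XX__
X_____
_X_X__
__X___
_XXX__
_____X
__XX_X
__XX_X
Population = 17

Comparison: toroidal=15, fixed-dead=17 -> fixed-dead

Answer: fixed-dead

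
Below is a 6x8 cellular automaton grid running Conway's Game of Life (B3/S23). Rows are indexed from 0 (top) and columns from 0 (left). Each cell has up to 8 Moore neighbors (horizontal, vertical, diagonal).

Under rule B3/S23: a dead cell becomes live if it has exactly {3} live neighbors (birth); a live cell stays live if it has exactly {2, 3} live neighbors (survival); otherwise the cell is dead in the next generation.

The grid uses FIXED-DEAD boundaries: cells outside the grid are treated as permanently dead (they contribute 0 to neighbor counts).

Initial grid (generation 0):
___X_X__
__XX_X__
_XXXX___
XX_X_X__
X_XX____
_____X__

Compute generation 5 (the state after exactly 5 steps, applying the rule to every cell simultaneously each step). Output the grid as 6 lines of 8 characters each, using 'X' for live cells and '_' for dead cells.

Answer: ________
X__X____
X_X_____
_XX_____
________
________

Derivation:
Simulating step by step:
Generation 0 (given above): 17 live cells
Generation 1: 10 live cells
__XX____
_X___X__
X____X__
X_______
X_XX____
________
Generation 2: 8 live cells
__X_____
_XX_X___
XX______
X_______
_X______
________
Generation 3: 9 live cells
_XXX____
X_XX____
X_X_____
X_______
________
________
Generation 4: 7 live cells
_X_X____
X_______
X_XX____
_X______
________
________
Generation 5: 6 live cells
(generation 5 grid is the final answer)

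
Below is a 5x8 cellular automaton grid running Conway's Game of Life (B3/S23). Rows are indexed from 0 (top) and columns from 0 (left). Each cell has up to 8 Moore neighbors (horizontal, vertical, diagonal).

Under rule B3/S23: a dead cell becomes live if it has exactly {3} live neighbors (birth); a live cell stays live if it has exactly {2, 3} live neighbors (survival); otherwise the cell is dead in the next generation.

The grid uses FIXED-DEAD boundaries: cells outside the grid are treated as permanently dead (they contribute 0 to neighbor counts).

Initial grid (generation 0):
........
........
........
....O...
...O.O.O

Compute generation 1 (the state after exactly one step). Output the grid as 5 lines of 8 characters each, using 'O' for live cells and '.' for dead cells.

Answer: ........
........
........
....O...
....O...

Derivation:
Simulating step by step:
Generation 0 (given above): 4 live cells
Generation 1: 2 live cells
(generation 1 grid is the final answer)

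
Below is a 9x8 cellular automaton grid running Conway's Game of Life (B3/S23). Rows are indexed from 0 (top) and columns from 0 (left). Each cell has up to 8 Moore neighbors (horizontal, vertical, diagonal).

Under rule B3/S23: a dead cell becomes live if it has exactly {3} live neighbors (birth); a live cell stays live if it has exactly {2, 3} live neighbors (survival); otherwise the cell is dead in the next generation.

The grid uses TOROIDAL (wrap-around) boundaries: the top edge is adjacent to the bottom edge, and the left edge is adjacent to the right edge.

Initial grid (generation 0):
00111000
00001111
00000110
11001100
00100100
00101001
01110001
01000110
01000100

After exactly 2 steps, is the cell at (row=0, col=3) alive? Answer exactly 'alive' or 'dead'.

Answer: alive

Derivation:
Simulating step by step:
Generation 0 (given above): 27 live cells
Generation 1: 26 live cells
00110000
00000001
10000000
01001000
10100110
10001010
01011101
01001110
01010110
Generation 2: 24 live cells
00111010
00000000
10000000
11000101
10011010
10100000
01110001
01000001
01010010

Cell (0,3) at generation 2: 1 -> alive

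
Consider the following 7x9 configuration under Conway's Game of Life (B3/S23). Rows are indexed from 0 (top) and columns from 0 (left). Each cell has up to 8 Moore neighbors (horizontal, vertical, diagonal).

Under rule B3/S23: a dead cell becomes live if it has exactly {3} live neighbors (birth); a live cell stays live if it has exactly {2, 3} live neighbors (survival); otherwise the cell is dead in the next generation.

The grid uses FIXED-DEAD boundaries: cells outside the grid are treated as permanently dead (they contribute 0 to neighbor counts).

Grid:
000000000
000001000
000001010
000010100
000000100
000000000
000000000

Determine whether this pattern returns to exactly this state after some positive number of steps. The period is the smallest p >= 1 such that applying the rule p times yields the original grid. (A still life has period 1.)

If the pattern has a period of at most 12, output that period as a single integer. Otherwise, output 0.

Answer: 2

Derivation:
Simulating and comparing each generation to the original:
Gen 0 (original, given above): 6 live cells
Gen 1: 6 live cells, differs from original
Gen 2: 6 live cells, MATCHES original -> period = 2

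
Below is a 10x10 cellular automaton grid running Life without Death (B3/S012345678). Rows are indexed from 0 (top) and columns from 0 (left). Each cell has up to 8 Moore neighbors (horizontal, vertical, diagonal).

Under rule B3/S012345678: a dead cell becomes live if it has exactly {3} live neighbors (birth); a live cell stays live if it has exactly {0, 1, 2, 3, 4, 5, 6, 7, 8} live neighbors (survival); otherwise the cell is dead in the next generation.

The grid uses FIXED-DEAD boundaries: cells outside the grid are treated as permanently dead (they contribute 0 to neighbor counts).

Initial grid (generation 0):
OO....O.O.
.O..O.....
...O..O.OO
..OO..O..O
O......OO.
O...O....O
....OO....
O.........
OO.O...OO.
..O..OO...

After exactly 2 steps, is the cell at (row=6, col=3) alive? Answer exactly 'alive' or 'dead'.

Simulating step by step:
Generation 0 (given above): 31 live cells
Generation 1: 50 live cells
OO....O.O.
OOO.OO..OO
...OOOOOOO
..OO..O..O
OO.O...OOO
O...OO..OO
....OO....
OO..O.....
OOOO..OOO.
.OO..OOO..
Generation 2: 70 live cells
OOO..OOOOO
OOO.OO..OO
...OOOOOOO
.OOO..O..O
OO.O.OOOOO
OO.OOOOOOO
OO.OOO....
OO..O.OO..
OOOOO.OOO.
OOOO.OOOO.

Cell (6,3) at generation 2: 1 -> alive

Answer: alive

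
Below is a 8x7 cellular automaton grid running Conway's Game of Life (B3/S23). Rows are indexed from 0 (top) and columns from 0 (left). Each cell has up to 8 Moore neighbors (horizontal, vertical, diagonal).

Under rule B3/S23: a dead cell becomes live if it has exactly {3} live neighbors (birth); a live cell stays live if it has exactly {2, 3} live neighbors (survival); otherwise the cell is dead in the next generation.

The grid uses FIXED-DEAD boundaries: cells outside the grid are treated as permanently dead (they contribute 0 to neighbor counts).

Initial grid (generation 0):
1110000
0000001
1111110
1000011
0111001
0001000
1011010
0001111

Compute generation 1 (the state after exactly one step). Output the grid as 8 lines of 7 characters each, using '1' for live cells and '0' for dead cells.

Answer: 0100000
0000110
1111100
1000001
0111111
0000000
0010011
0011011

Derivation:
Simulating step by step:
Generation 0 (given above): 26 live cells
Generation 1: 23 live cells
(generation 1 grid is the final answer)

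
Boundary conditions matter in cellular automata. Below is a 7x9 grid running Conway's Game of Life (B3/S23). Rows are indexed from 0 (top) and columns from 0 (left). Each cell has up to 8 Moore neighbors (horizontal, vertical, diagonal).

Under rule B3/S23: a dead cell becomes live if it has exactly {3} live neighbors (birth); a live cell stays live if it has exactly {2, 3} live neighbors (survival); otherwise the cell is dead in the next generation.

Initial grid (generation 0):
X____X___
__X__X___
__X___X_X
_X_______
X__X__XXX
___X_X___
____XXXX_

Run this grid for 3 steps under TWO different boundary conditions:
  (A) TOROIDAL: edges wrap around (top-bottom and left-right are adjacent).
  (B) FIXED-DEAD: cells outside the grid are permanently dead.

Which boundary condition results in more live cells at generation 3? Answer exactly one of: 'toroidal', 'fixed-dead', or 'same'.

Under TOROIDAL boundary, generation 3:
_________
_X_______
XX___XXX_
_X__X____
X___XX___
X________
_________
Population = 12

Under FIXED-DEAD boundary, generation 3:
_________
_X____X__
_X___X_X_
_X__X____
__X_XXXX_
__XX__X__
____X____
Population = 16

Comparison: toroidal=12, fixed-dead=16 -> fixed-dead

Answer: fixed-dead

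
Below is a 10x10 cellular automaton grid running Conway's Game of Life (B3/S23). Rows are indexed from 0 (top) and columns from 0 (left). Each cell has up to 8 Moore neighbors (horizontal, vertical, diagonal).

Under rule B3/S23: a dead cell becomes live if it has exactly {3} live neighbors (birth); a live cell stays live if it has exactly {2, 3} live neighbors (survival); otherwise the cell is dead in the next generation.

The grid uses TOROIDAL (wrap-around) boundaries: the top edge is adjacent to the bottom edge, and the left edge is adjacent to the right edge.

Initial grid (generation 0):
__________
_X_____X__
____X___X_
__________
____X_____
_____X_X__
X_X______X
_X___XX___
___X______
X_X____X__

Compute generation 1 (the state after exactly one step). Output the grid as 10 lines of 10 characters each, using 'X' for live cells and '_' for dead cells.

Simulating step by step:
Generation 0 (given above): 17 live cells
Generation 1: 10 live cells
(generation 1 grid is the final answer)

Answer: _X________
__________
__________
__________
__________
__________
XX___X____
XXX_______
_XX___X___
__________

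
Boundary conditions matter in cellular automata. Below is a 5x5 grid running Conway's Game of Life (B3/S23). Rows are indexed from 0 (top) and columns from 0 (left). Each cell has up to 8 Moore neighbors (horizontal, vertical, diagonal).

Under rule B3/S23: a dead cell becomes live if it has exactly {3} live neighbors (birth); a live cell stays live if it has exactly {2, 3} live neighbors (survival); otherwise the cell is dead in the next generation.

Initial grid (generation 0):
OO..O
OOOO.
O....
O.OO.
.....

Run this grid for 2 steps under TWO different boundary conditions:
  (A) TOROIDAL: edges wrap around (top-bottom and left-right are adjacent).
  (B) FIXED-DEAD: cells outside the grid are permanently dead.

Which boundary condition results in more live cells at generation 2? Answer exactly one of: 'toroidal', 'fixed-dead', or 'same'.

Answer: toroidal

Derivation:
Under TOROIDAL boundary, generation 2:
....O
..OO.
OOOOO
OOOOO
O.O..
Population = 15

Under FIXED-DEAD boundary, generation 2:
..OO.
.OOO.
.OO..
.....
.....
Population = 7

Comparison: toroidal=15, fixed-dead=7 -> toroidal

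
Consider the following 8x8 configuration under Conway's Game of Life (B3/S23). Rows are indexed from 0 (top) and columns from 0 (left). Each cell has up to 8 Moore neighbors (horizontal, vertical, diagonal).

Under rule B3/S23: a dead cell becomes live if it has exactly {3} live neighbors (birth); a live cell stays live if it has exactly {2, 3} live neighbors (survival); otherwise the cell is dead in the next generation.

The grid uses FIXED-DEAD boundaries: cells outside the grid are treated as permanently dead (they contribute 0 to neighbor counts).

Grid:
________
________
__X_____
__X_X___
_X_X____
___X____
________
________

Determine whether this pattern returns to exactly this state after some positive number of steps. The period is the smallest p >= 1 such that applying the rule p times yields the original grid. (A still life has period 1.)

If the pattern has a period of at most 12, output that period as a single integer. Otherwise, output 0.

Answer: 2

Derivation:
Simulating and comparing each generation to the original:
Gen 0 (original, given above): 6 live cells
Gen 1: 6 live cells, differs from original
Gen 2: 6 live cells, MATCHES original -> period = 2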